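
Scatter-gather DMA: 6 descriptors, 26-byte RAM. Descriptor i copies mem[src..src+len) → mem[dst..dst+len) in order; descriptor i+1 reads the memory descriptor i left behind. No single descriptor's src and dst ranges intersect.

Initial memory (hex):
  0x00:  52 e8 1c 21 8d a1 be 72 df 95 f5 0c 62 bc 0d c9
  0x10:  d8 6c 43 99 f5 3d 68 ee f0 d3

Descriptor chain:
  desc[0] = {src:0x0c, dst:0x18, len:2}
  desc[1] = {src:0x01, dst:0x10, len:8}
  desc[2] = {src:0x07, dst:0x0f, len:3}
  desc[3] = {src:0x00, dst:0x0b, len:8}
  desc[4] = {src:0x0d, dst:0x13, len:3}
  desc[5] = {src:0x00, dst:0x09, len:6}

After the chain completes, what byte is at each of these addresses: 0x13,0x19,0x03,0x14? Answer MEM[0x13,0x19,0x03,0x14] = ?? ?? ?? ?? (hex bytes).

MEM[0x13,0x19,0x03,0x14] = 1c bc 21 21

#0 dst[0x18+2] := {0x62,0xbc}
#1 dst[0x10+8] := {0xe8,0x1c,0x21,0x8d,0xa1,0xbe,0x72,0xdf}
#2 dst[0x0f+3] := {0x72,0xdf,0x95}
#3 dst[0x0b+8] := {0x52,0xe8,0x1c,0x21,0x8d,0xa1,0xbe,0x72}
#4 dst[0x13+3] := {0x1c,0x21,0x8d}
#5 dst[0x09+6] := {0x52,0xe8,0x1c,0x21,0x8d,0xa1}
query mem[0x13]=0x1c, mem[0x19]=0xbc, mem[0x03]=0x21, mem[0x14]=0x21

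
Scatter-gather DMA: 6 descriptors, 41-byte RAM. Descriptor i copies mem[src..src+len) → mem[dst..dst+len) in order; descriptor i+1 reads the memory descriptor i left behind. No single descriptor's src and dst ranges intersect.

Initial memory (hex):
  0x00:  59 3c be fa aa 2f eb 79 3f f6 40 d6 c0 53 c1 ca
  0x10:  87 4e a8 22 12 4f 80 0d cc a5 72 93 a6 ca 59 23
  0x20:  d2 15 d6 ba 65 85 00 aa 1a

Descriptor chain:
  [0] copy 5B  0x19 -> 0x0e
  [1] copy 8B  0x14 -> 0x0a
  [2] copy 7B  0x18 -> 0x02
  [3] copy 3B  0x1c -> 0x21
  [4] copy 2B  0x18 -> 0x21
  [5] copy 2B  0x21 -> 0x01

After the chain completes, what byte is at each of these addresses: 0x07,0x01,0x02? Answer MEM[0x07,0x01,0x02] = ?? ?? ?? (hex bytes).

D0: mem[0x0e..0x12] <- [a5 72 93 a6 ca]
D1: mem[0x0a..0x11] <- [12 4f 80 0d cc a5 72 93]
D2: mem[0x02..0x08] <- [cc a5 72 93 a6 ca 59]
D3: mem[0x21..0x23] <- [a6 ca 59]
D4: mem[0x21..0x22] <- [cc a5]
D5: mem[0x01..0x02] <- [cc a5]
query mem[0x07]=0xca, mem[0x01]=0xcc, mem[0x02]=0xa5

MEM[0x07,0x01,0x02] = ca cc a5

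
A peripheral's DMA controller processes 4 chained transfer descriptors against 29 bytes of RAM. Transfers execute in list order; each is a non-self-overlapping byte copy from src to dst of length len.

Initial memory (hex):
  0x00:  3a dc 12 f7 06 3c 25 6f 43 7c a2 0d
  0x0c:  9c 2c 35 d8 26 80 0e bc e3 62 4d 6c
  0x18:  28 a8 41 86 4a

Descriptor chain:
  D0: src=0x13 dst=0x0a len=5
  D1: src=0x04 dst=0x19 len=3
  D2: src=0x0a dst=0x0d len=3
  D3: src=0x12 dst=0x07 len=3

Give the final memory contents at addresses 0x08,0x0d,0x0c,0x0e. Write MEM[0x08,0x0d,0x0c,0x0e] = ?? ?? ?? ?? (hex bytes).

D0: mem[0x0a..0x0e] <- [bc e3 62 4d 6c]
D1: mem[0x19..0x1b] <- [06 3c 25]
D2: mem[0x0d..0x0f] <- [bc e3 62]
D3: mem[0x07..0x09] <- [0e bc e3]
query mem[0x08]=0xbc, mem[0x0d]=0xbc, mem[0x0c]=0x62, mem[0x0e]=0xe3

MEM[0x08,0x0d,0x0c,0x0e] = bc bc 62 e3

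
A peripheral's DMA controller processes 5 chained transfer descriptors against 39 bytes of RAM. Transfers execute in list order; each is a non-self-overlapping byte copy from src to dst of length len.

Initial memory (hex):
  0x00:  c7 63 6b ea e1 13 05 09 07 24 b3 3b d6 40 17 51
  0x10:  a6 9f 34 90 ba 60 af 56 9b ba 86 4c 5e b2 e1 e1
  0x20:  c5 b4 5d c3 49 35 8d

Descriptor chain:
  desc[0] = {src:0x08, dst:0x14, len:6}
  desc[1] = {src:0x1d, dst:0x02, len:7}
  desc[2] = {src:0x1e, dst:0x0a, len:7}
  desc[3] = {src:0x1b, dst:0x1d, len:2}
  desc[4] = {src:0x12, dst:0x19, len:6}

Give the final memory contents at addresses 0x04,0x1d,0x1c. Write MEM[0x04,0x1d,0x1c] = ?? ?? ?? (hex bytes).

[0] 0x08->0x14 len=6 : 07 24 b3 3b d6 40
[1] 0x1d->0x02 len=7 : b2 e1 e1 c5 b4 5d c3
[2] 0x1e->0x0a len=7 : e1 e1 c5 b4 5d c3 49
[3] 0x1b->0x1d len=2 : 4c 5e
[4] 0x12->0x19 len=6 : 34 90 07 24 b3 3b
query mem[0x04]=0xe1, mem[0x1d]=0xb3, mem[0x1c]=0x24

MEM[0x04,0x1d,0x1c] = e1 b3 24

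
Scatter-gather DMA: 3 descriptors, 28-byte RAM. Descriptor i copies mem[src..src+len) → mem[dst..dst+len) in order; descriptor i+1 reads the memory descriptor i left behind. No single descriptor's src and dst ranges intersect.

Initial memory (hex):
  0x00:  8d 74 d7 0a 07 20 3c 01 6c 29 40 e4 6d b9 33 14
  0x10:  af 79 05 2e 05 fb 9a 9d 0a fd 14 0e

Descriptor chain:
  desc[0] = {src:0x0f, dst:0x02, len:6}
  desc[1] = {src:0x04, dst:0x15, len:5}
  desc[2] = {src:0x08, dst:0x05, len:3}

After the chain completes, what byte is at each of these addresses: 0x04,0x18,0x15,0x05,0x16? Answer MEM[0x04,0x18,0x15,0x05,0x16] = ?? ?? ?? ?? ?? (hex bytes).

D0: mem[0x02..0x07] <- [14 af 79 05 2e 05]
D1: mem[0x15..0x19] <- [79 05 2e 05 6c]
D2: mem[0x05..0x07] <- [6c 29 40]
query mem[0x04]=0x79, mem[0x18]=0x05, mem[0x15]=0x79, mem[0x05]=0x6c, mem[0x16]=0x05

MEM[0x04,0x18,0x15,0x05,0x16] = 79 05 79 6c 05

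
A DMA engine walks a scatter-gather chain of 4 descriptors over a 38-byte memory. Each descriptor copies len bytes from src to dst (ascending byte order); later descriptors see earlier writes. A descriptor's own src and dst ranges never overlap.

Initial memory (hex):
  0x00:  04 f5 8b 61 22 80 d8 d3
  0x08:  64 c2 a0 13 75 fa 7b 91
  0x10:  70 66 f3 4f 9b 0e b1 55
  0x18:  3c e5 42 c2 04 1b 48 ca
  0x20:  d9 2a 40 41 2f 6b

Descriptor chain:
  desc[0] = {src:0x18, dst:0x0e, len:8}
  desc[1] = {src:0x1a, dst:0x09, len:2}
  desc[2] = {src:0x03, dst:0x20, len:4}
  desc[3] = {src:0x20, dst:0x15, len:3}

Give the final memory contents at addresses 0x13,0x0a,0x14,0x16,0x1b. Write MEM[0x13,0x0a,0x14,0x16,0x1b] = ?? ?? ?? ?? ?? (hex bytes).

MEM[0x13,0x0a,0x14,0x16,0x1b] = 1b c2 48 22 c2

D0: mem[0x0e..0x15] <- [3c e5 42 c2 04 1b 48 ca]
D1: mem[0x09..0x0a] <- [42 c2]
D2: mem[0x20..0x23] <- [61 22 80 d8]
D3: mem[0x15..0x17] <- [61 22 80]
query mem[0x13]=0x1b, mem[0x0a]=0xc2, mem[0x14]=0x48, mem[0x16]=0x22, mem[0x1b]=0xc2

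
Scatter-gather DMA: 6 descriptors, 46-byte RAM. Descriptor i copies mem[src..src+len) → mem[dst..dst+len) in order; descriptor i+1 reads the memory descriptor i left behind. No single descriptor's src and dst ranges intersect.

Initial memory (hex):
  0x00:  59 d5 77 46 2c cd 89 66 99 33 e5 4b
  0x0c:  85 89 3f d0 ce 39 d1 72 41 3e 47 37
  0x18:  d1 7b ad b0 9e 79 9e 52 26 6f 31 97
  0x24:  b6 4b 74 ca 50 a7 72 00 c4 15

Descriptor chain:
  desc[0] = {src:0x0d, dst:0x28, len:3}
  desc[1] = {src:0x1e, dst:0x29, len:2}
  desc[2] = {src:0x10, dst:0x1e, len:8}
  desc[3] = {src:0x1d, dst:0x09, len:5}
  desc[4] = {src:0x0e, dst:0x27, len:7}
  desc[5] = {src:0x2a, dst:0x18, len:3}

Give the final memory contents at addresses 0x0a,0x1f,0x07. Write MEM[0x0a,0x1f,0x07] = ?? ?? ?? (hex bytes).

MEM[0x0a,0x1f,0x07] = ce 39 66

  after D0: wrote 3B at 0x28 = 893fd0
  after D1: wrote 2B at 0x29 = 9e52
  after D2: wrote 8B at 0x1e = ce39d172413e4737
  after D3: wrote 5B at 0x09 = 79ce39d172
  after D4: wrote 7B at 0x27 = 3fd0ce39d17241
  after D5: wrote 3B at 0x18 = 39d172
query mem[0x0a]=0xce, mem[0x1f]=0x39, mem[0x07]=0x66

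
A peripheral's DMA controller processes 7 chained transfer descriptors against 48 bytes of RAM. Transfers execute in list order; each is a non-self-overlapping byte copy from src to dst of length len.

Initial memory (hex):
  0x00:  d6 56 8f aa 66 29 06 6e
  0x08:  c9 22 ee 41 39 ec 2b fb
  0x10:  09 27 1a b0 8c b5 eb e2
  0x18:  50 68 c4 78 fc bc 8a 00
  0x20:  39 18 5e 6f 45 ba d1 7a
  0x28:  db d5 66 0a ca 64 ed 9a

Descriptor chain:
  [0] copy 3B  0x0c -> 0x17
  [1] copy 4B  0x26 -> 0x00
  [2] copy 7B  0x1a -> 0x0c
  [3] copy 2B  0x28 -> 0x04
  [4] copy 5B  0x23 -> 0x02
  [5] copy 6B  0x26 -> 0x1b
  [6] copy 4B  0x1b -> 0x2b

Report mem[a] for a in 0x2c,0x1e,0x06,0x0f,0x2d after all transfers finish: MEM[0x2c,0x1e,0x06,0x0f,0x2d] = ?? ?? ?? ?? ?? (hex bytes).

D0: mem[0x17..0x19] <- [39 ec 2b]
D1: mem[0x00..0x03] <- [d1 7a db d5]
D2: mem[0x0c..0x12] <- [c4 78 fc bc 8a 00 39]
D3: mem[0x04..0x05] <- [db d5]
D4: mem[0x02..0x06] <- [6f 45 ba d1 7a]
D5: mem[0x1b..0x20] <- [d1 7a db d5 66 0a]
D6: mem[0x2b..0x2e] <- [d1 7a db d5]
query mem[0x2c]=0x7a, mem[0x1e]=0xd5, mem[0x06]=0x7a, mem[0x0f]=0xbc, mem[0x2d]=0xdb

MEM[0x2c,0x1e,0x06,0x0f,0x2d] = 7a d5 7a bc db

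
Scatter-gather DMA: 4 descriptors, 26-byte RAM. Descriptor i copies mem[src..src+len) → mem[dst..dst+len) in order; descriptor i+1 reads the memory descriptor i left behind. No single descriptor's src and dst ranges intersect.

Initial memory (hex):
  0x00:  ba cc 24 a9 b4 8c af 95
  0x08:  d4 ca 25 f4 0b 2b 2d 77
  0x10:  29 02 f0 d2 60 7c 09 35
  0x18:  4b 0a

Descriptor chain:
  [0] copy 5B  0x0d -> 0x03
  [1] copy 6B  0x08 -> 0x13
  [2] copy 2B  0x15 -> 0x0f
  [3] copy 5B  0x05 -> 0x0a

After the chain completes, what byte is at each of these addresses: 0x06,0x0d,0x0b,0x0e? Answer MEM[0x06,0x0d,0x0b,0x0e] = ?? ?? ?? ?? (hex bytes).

MEM[0x06,0x0d,0x0b,0x0e] = 29 d4 29 ca

D0: mem[0x03..0x07] <- [2b 2d 77 29 02]
D1: mem[0x13..0x18] <- [d4 ca 25 f4 0b 2b]
D2: mem[0x0f..0x10] <- [25 f4]
D3: mem[0x0a..0x0e] <- [77 29 02 d4 ca]
query mem[0x06]=0x29, mem[0x0d]=0xd4, mem[0x0b]=0x29, mem[0x0e]=0xca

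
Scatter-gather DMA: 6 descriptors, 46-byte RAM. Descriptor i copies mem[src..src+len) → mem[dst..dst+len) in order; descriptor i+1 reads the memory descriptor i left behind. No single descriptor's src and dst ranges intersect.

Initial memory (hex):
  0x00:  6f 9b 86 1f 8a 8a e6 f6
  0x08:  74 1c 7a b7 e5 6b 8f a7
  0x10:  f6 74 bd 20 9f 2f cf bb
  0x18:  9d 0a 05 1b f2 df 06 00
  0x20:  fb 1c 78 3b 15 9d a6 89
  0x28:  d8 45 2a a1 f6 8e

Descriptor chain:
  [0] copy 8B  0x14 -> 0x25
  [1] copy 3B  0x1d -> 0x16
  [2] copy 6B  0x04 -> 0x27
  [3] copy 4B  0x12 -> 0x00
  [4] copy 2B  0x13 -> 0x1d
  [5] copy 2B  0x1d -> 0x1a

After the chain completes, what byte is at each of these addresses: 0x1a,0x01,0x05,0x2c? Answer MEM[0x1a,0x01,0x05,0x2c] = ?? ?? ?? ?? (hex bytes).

#0 dst[0x25+8] := {0x9f,0x2f,0xcf,0xbb,0x9d,0x0a,0x05,0x1b}
#1 dst[0x16+3] := {0xdf,0x06,0x00}
#2 dst[0x27+6] := {0x8a,0x8a,0xe6,0xf6,0x74,0x1c}
#3 dst[0x00+4] := {0xbd,0x20,0x9f,0x2f}
#4 dst[0x1d+2] := {0x20,0x9f}
#5 dst[0x1a+2] := {0x20,0x9f}
query mem[0x1a]=0x20, mem[0x01]=0x20, mem[0x05]=0x8a, mem[0x2c]=0x1c

MEM[0x1a,0x01,0x05,0x2c] = 20 20 8a 1c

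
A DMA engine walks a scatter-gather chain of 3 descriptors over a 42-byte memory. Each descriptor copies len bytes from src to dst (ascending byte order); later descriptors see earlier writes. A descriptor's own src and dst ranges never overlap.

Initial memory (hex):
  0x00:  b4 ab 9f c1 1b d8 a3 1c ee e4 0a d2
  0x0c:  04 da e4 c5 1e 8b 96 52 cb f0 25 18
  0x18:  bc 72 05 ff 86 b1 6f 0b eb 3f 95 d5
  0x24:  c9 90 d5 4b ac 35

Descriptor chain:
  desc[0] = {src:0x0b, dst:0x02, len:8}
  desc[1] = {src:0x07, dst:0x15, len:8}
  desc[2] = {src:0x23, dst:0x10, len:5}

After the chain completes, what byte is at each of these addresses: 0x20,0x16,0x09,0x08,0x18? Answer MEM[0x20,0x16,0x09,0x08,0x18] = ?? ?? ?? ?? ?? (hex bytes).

  after D0: wrote 8B at 0x02 = d204dae4c51e8b96
  after D1: wrote 8B at 0x15 = 1e8b960ad204dae4
  after D2: wrote 5B at 0x10 = d5c990d54b
query mem[0x20]=0xeb, mem[0x16]=0x8b, mem[0x09]=0x96, mem[0x08]=0x8b, mem[0x18]=0x0a

MEM[0x20,0x16,0x09,0x08,0x18] = eb 8b 96 8b 0a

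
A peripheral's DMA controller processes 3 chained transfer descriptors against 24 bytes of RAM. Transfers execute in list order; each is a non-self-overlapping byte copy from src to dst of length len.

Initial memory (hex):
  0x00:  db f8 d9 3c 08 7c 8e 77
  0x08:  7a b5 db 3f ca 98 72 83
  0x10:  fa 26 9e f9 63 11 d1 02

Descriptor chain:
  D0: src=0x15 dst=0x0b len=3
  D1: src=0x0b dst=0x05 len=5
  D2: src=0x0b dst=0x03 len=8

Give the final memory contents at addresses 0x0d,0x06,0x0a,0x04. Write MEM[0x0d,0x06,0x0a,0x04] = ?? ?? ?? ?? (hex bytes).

MEM[0x0d,0x06,0x0a,0x04] = 02 72 9e d1

[0] 0x15->0x0b len=3 : 11 d1 02
[1] 0x0b->0x05 len=5 : 11 d1 02 72 83
[2] 0x0b->0x03 len=8 : 11 d1 02 72 83 fa 26 9e
query mem[0x0d]=0x02, mem[0x06]=0x72, mem[0x0a]=0x9e, mem[0x04]=0xd1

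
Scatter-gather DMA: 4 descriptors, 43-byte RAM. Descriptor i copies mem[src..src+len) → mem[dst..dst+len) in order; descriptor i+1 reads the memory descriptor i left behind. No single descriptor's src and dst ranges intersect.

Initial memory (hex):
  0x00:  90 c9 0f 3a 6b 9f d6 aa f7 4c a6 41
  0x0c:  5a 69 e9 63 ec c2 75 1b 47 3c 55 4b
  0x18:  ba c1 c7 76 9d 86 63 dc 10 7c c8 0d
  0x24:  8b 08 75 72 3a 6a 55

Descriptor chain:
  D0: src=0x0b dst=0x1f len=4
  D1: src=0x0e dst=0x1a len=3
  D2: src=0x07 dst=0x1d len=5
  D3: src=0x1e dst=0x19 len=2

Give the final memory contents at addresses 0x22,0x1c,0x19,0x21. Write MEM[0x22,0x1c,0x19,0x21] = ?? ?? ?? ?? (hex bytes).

  after D0: wrote 4B at 0x1f = 415a69e9
  after D1: wrote 3B at 0x1a = e963ec
  after D2: wrote 5B at 0x1d = aaf74ca641
  after D3: wrote 2B at 0x19 = f74c
query mem[0x22]=0xe9, mem[0x1c]=0xec, mem[0x19]=0xf7, mem[0x21]=0x41

MEM[0x22,0x1c,0x19,0x21] = e9 ec f7 41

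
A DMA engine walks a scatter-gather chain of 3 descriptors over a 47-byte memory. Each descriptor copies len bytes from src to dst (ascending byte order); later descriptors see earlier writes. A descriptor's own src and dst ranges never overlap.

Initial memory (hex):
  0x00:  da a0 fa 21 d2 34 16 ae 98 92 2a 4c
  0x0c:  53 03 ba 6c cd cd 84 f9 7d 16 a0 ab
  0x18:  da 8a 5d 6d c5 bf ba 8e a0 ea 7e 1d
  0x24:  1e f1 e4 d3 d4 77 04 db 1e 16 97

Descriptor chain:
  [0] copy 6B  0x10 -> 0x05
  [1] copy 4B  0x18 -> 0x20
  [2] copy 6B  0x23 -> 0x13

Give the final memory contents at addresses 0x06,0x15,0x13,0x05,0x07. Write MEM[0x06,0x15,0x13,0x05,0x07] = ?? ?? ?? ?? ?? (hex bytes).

#0 dst[0x05+6] := {0xcd,0xcd,0x84,0xf9,0x7d,0x16}
#1 dst[0x20+4] := {0xda,0x8a,0x5d,0x6d}
#2 dst[0x13+6] := {0x6d,0x1e,0xf1,0xe4,0xd3,0xd4}
query mem[0x06]=0xcd, mem[0x15]=0xf1, mem[0x13]=0x6d, mem[0x05]=0xcd, mem[0x07]=0x84

MEM[0x06,0x15,0x13,0x05,0x07] = cd f1 6d cd 84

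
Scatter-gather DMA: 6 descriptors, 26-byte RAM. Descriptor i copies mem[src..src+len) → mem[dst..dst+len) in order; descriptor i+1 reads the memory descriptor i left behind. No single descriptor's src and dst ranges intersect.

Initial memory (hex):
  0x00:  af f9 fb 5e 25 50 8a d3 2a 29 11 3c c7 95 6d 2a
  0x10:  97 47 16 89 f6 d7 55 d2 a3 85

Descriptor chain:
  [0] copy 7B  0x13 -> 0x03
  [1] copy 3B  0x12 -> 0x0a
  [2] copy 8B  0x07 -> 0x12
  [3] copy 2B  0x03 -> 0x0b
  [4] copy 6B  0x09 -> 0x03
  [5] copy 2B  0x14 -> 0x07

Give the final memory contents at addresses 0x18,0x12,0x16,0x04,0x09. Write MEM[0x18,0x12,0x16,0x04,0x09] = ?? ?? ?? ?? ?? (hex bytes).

  after D0: wrote 7B at 0x03 = 89f6d755d2a385
  after D1: wrote 3B at 0x0a = 1689f6
  after D2: wrote 8B at 0x12 = d2a3851689f6956d
  after D3: wrote 2B at 0x0b = 89f6
  after D4: wrote 6B at 0x03 = 851689f6956d
  after D5: wrote 2B at 0x07 = 8516
query mem[0x18]=0x95, mem[0x12]=0xd2, mem[0x16]=0x89, mem[0x04]=0x16, mem[0x09]=0x85

MEM[0x18,0x12,0x16,0x04,0x09] = 95 d2 89 16 85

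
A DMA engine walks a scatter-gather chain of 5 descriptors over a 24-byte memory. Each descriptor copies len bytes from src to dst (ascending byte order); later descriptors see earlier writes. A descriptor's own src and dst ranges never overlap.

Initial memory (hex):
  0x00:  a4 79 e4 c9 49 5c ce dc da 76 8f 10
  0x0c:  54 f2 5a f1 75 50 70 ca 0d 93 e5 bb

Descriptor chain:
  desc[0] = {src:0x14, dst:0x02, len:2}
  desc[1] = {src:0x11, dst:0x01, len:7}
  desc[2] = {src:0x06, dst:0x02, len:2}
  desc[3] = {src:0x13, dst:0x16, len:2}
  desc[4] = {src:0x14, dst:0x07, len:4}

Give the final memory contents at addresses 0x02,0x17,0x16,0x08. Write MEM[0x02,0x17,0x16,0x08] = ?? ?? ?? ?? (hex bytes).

  after D0: wrote 2B at 0x02 = 0d93
  after D1: wrote 7B at 0x01 = 5070ca0d93e5bb
  after D2: wrote 2B at 0x02 = e5bb
  after D3: wrote 2B at 0x16 = ca0d
  after D4: wrote 4B at 0x07 = 0d93ca0d
query mem[0x02]=0xe5, mem[0x17]=0x0d, mem[0x16]=0xca, mem[0x08]=0x93

MEM[0x02,0x17,0x16,0x08] = e5 0d ca 93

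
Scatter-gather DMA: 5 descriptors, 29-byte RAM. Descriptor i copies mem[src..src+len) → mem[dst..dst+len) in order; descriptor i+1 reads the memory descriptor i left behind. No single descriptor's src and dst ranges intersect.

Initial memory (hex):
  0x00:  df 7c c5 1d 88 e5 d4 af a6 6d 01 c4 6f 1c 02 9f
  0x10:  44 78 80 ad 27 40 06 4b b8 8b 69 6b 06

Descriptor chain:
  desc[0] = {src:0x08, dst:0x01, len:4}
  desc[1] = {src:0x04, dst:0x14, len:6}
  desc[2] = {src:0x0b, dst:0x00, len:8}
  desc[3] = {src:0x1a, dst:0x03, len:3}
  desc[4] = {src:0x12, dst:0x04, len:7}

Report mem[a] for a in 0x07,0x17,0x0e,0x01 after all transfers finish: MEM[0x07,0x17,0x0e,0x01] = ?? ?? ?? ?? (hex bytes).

D0: mem[0x01..0x04] <- [a6 6d 01 c4]
D1: mem[0x14..0x19] <- [c4 e5 d4 af a6 6d]
D2: mem[0x00..0x07] <- [c4 6f 1c 02 9f 44 78 80]
D3: mem[0x03..0x05] <- [69 6b 06]
D4: mem[0x04..0x0a] <- [80 ad c4 e5 d4 af a6]
query mem[0x07]=0xe5, mem[0x17]=0xaf, mem[0x0e]=0x02, mem[0x01]=0x6f

MEM[0x07,0x17,0x0e,0x01] = e5 af 02 6f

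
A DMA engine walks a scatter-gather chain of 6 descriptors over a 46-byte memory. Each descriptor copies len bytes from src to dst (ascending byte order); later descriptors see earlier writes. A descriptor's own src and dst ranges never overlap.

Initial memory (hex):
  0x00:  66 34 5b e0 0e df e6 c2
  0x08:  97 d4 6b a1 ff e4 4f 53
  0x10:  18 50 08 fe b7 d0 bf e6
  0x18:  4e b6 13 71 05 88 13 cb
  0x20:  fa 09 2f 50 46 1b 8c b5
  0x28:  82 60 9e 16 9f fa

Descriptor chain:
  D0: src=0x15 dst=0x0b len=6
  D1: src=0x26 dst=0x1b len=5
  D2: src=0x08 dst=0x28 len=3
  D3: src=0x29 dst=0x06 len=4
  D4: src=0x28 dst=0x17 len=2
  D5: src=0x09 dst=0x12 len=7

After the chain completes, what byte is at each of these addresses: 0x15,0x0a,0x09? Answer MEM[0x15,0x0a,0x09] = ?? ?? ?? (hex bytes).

[0] 0x15->0x0b len=6 : d0 bf e6 4e b6 13
[1] 0x26->0x1b len=5 : 8c b5 82 60 9e
[2] 0x08->0x28 len=3 : 97 d4 6b
[3] 0x29->0x06 len=4 : d4 6b 16 9f
[4] 0x28->0x17 len=2 : 97 d4
[5] 0x09->0x12 len=7 : 9f 6b d0 bf e6 4e b6
query mem[0x15]=0xbf, mem[0x0a]=0x6b, mem[0x09]=0x9f

MEM[0x15,0x0a,0x09] = bf 6b 9f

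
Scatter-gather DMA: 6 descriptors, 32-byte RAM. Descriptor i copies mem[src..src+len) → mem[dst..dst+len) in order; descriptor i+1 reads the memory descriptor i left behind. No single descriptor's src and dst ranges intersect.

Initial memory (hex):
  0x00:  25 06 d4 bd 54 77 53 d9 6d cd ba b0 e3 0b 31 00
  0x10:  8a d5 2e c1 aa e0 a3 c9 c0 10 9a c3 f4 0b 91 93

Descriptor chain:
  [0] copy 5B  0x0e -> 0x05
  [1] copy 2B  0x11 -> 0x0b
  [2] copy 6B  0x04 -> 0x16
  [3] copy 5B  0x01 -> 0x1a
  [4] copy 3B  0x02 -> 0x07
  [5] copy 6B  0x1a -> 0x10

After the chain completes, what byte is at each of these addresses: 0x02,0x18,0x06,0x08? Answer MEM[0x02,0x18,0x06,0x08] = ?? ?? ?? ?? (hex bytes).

MEM[0x02,0x18,0x06,0x08] = d4 00 00 bd

  after D0: wrote 5B at 0x05 = 31008ad52e
  after D1: wrote 2B at 0x0b = d52e
  after D2: wrote 6B at 0x16 = 5431008ad52e
  after D3: wrote 5B at 0x1a = 06d4bd5431
  after D4: wrote 3B at 0x07 = d4bd54
  after D5: wrote 6B at 0x10 = 06d4bd543193
query mem[0x02]=0xd4, mem[0x18]=0x00, mem[0x06]=0x00, mem[0x08]=0xbd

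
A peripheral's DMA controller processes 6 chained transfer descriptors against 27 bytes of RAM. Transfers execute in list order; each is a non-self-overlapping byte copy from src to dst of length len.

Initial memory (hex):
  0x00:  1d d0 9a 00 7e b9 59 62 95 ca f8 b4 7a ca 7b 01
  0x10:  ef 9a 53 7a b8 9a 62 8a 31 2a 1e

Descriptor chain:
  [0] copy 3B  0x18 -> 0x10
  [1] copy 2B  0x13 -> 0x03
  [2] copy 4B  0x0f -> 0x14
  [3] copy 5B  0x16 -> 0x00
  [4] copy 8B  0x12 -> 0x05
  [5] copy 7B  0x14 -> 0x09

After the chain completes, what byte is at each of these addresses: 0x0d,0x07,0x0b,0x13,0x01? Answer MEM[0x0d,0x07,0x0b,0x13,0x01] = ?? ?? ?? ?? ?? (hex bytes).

MEM[0x0d,0x07,0x0b,0x13,0x01] = 31 01 2a 7a 1e

D0: mem[0x10..0x12] <- [31 2a 1e]
D1: mem[0x03..0x04] <- [7a b8]
D2: mem[0x14..0x17] <- [01 31 2a 1e]
D3: mem[0x00..0x04] <- [2a 1e 31 2a 1e]
D4: mem[0x05..0x0c] <- [1e 7a 01 31 2a 1e 31 2a]
D5: mem[0x09..0x0f] <- [01 31 2a 1e 31 2a 1e]
query mem[0x0d]=0x31, mem[0x07]=0x01, mem[0x0b]=0x2a, mem[0x13]=0x7a, mem[0x01]=0x1e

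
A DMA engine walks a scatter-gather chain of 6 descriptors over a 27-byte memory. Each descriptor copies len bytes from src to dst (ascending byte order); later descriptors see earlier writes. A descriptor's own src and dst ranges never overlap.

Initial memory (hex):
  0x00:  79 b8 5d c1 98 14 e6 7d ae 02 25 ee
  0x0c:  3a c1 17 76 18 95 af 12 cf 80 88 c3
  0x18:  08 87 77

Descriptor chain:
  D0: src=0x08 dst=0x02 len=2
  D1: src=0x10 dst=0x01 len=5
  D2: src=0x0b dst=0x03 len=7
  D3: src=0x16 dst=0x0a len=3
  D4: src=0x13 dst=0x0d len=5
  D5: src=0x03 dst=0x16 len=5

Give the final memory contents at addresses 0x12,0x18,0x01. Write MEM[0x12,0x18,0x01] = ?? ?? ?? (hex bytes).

D0: mem[0x02..0x03] <- [ae 02]
D1: mem[0x01..0x05] <- [18 95 af 12 cf]
D2: mem[0x03..0x09] <- [ee 3a c1 17 76 18 95]
D3: mem[0x0a..0x0c] <- [88 c3 08]
D4: mem[0x0d..0x11] <- [12 cf 80 88 c3]
D5: mem[0x16..0x1a] <- [ee 3a c1 17 76]
query mem[0x12]=0xaf, mem[0x18]=0xc1, mem[0x01]=0x18

MEM[0x12,0x18,0x01] = af c1 18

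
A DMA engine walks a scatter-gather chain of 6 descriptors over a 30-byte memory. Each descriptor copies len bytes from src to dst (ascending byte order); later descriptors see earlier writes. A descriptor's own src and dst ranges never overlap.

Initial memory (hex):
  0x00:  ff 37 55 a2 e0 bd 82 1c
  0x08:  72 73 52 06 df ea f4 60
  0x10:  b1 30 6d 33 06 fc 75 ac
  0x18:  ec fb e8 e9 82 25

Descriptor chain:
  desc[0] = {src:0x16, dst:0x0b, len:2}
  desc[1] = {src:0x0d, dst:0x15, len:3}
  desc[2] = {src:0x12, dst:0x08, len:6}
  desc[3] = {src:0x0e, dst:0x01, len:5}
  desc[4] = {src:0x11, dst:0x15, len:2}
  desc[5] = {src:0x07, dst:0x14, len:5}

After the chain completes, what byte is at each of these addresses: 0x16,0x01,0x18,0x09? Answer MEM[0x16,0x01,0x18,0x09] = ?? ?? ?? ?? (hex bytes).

[0] 0x16->0x0b len=2 : 75 ac
[1] 0x0d->0x15 len=3 : ea f4 60
[2] 0x12->0x08 len=6 : 6d 33 06 ea f4 60
[3] 0x0e->0x01 len=5 : f4 60 b1 30 6d
[4] 0x11->0x15 len=2 : 30 6d
[5] 0x07->0x14 len=5 : 1c 6d 33 06 ea
query mem[0x16]=0x33, mem[0x01]=0xf4, mem[0x18]=0xea, mem[0x09]=0x33

MEM[0x16,0x01,0x18,0x09] = 33 f4 ea 33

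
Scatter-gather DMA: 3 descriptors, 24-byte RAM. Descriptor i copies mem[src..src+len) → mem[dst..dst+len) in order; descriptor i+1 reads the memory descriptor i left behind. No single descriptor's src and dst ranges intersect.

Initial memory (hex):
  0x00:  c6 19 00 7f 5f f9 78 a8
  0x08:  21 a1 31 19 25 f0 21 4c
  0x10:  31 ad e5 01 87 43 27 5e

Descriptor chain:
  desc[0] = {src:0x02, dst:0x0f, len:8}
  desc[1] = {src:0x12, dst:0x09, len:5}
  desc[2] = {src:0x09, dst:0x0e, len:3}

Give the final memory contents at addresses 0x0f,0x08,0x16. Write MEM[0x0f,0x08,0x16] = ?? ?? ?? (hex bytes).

#0 dst[0x0f+8] := {0x00,0x7f,0x5f,0xf9,0x78,0xa8,0x21,0xa1}
#1 dst[0x09+5] := {0xf9,0x78,0xa8,0x21,0xa1}
#2 dst[0x0e+3] := {0xf9,0x78,0xa8}
query mem[0x0f]=0x78, mem[0x08]=0x21, mem[0x16]=0xa1

MEM[0x0f,0x08,0x16] = 78 21 a1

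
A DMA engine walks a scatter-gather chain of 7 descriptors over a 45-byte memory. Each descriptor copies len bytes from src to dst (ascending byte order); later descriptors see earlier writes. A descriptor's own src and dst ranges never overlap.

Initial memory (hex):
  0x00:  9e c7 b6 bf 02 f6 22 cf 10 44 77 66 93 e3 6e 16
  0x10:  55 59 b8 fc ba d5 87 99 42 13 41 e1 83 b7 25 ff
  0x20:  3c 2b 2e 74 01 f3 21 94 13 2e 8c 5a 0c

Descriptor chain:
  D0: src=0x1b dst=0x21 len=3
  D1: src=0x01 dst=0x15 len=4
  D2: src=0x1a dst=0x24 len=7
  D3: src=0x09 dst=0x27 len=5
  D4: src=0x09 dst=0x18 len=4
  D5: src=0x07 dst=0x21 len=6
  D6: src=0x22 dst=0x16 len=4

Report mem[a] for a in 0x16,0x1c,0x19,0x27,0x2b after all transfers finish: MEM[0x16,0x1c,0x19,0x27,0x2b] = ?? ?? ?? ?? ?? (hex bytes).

MEM[0x16,0x1c,0x19,0x27,0x2b] = 10 83 66 44 e3

[0] 0x1b->0x21 len=3 : e1 83 b7
[1] 0x01->0x15 len=4 : c7 b6 bf 02
[2] 0x1a->0x24 len=7 : 41 e1 83 b7 25 ff 3c
[3] 0x09->0x27 len=5 : 44 77 66 93 e3
[4] 0x09->0x18 len=4 : 44 77 66 93
[5] 0x07->0x21 len=6 : cf 10 44 77 66 93
[6] 0x22->0x16 len=4 : 10 44 77 66
query mem[0x16]=0x10, mem[0x1c]=0x83, mem[0x19]=0x66, mem[0x27]=0x44, mem[0x2b]=0xe3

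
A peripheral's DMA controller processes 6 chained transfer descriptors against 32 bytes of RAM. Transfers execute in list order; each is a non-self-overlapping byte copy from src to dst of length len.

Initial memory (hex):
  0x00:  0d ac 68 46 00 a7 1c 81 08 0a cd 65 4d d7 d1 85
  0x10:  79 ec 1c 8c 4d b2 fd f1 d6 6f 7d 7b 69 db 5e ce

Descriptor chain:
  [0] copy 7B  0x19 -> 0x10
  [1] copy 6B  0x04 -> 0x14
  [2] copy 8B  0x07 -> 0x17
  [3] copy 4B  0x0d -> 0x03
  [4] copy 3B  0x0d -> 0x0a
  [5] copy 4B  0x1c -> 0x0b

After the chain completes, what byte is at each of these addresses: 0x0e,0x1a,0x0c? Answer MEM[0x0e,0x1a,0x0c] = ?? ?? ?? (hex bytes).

MEM[0x0e,0x1a,0x0c] = ce cd d7

[0] 0x19->0x10 len=7 : 6f 7d 7b 69 db 5e ce
[1] 0x04->0x14 len=6 : 00 a7 1c 81 08 0a
[2] 0x07->0x17 len=8 : 81 08 0a cd 65 4d d7 d1
[3] 0x0d->0x03 len=4 : d7 d1 85 6f
[4] 0x0d->0x0a len=3 : d7 d1 85
[5] 0x1c->0x0b len=4 : 4d d7 d1 ce
query mem[0x0e]=0xce, mem[0x1a]=0xcd, mem[0x0c]=0xd7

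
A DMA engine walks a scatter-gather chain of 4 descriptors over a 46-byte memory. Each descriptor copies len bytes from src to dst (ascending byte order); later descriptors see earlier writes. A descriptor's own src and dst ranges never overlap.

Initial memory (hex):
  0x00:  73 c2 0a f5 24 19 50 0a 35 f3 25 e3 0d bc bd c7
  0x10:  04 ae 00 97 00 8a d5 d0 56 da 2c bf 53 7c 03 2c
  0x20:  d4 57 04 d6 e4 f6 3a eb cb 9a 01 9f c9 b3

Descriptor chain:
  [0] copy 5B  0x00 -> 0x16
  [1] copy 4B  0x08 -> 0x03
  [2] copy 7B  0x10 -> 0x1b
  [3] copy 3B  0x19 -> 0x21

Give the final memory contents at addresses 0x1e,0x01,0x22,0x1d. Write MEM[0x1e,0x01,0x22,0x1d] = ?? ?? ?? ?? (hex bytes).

MEM[0x1e,0x01,0x22,0x1d] = 97 c2 24 00

#0 dst[0x16+5] := {0x73,0xc2,0x0a,0xf5,0x24}
#1 dst[0x03+4] := {0x35,0xf3,0x25,0xe3}
#2 dst[0x1b+7] := {0x04,0xae,0x00,0x97,0x00,0x8a,0x73}
#3 dst[0x21+3] := {0xf5,0x24,0x04}
query mem[0x1e]=0x97, mem[0x01]=0xc2, mem[0x22]=0x24, mem[0x1d]=0x00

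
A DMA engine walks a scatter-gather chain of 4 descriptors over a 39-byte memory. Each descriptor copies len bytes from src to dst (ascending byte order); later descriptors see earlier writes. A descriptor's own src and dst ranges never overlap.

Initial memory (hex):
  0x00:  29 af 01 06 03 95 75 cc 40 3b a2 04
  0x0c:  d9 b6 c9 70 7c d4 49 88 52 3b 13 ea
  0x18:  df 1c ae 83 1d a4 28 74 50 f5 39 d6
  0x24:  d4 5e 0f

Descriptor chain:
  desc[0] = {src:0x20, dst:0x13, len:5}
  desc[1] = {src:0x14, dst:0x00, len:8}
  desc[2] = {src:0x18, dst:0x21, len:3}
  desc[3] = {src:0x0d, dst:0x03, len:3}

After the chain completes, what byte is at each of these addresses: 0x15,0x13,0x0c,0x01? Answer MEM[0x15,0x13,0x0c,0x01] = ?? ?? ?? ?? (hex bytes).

  after D0: wrote 5B at 0x13 = 50f539d6d4
  after D1: wrote 8B at 0x00 = f539d6d4df1cae83
  after D2: wrote 3B at 0x21 = df1cae
  after D3: wrote 3B at 0x03 = b6c970
query mem[0x15]=0x39, mem[0x13]=0x50, mem[0x0c]=0xd9, mem[0x01]=0x39

MEM[0x15,0x13,0x0c,0x01] = 39 50 d9 39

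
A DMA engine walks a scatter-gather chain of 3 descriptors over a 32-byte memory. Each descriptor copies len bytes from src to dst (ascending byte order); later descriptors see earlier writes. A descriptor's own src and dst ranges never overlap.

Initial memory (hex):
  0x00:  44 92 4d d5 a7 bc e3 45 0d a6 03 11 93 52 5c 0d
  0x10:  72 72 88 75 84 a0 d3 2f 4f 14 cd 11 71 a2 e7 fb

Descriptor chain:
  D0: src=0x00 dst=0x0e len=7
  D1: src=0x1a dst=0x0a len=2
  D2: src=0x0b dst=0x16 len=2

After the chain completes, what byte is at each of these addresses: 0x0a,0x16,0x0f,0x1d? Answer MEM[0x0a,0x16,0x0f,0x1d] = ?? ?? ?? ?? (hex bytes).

MEM[0x0a,0x16,0x0f,0x1d] = cd 11 92 a2

[0] 0x00->0x0e len=7 : 44 92 4d d5 a7 bc e3
[1] 0x1a->0x0a len=2 : cd 11
[2] 0x0b->0x16 len=2 : 11 93
query mem[0x0a]=0xcd, mem[0x16]=0x11, mem[0x0f]=0x92, mem[0x1d]=0xa2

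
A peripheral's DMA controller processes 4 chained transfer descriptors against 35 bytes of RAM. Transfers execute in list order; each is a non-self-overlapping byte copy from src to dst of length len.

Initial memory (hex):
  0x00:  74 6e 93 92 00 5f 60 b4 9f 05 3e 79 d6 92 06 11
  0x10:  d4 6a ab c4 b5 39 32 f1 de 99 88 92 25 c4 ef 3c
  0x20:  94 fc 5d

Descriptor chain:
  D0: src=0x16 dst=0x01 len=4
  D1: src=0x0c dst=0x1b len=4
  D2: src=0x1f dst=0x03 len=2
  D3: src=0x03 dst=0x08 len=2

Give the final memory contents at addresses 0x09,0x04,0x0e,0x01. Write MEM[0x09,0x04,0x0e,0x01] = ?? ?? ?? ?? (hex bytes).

MEM[0x09,0x04,0x0e,0x01] = 94 94 06 32

D0: mem[0x01..0x04] <- [32 f1 de 99]
D1: mem[0x1b..0x1e] <- [d6 92 06 11]
D2: mem[0x03..0x04] <- [3c 94]
D3: mem[0x08..0x09] <- [3c 94]
query mem[0x09]=0x94, mem[0x04]=0x94, mem[0x0e]=0x06, mem[0x01]=0x32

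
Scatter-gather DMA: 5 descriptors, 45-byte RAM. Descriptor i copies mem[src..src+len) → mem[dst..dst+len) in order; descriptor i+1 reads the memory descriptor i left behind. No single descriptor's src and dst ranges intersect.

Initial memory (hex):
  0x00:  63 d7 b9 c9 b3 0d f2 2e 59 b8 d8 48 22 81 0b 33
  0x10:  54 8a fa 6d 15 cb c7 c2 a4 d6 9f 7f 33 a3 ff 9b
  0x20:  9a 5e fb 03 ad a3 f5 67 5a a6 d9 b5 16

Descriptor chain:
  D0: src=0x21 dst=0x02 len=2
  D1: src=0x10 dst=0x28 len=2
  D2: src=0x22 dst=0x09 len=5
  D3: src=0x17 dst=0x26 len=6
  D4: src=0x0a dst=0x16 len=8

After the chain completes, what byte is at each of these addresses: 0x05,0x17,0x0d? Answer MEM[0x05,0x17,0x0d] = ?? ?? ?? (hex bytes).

MEM[0x05,0x17,0x0d] = 0d ad f5

D0: mem[0x02..0x03] <- [5e fb]
D1: mem[0x28..0x29] <- [54 8a]
D2: mem[0x09..0x0d] <- [fb 03 ad a3 f5]
D3: mem[0x26..0x2b] <- [c2 a4 d6 9f 7f 33]
D4: mem[0x16..0x1d] <- [03 ad a3 f5 0b 33 54 8a]
query mem[0x05]=0x0d, mem[0x17]=0xad, mem[0x0d]=0xf5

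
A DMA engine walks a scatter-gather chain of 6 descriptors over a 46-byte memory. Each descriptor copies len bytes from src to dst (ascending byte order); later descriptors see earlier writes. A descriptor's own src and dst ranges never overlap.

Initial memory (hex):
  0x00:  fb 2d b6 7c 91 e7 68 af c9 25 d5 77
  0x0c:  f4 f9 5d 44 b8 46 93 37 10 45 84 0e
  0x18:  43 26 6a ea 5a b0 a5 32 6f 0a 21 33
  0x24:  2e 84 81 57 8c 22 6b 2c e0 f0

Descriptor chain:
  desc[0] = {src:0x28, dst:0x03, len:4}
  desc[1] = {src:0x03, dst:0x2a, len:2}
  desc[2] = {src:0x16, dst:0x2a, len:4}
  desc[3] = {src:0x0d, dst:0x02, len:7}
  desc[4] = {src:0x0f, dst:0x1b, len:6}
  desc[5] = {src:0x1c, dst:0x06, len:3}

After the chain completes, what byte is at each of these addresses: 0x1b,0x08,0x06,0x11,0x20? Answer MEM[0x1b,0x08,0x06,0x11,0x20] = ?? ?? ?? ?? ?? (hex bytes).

MEM[0x1b,0x08,0x06,0x11,0x20] = 44 93 b8 46 10

#0 dst[0x03+4] := {0x8c,0x22,0x6b,0x2c}
#1 dst[0x2a+2] := {0x8c,0x22}
#2 dst[0x2a+4] := {0x84,0x0e,0x43,0x26}
#3 dst[0x02+7] := {0xf9,0x5d,0x44,0xb8,0x46,0x93,0x37}
#4 dst[0x1b+6] := {0x44,0xb8,0x46,0x93,0x37,0x10}
#5 dst[0x06+3] := {0xb8,0x46,0x93}
query mem[0x1b]=0x44, mem[0x08]=0x93, mem[0x06]=0xb8, mem[0x11]=0x46, mem[0x20]=0x10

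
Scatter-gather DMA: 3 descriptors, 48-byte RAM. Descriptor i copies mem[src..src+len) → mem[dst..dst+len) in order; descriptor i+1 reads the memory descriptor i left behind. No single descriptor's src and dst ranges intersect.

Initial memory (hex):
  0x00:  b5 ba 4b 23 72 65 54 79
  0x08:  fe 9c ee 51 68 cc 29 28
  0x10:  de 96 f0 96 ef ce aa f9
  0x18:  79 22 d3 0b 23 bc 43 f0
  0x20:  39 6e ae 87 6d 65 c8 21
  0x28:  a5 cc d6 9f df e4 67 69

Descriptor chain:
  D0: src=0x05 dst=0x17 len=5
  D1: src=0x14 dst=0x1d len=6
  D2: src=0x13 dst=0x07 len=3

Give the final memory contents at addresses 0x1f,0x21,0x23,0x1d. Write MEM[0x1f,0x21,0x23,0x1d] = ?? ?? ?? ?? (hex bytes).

MEM[0x1f,0x21,0x23,0x1d] = aa 54 87 ef

#0 dst[0x17+5] := {0x65,0x54,0x79,0xfe,0x9c}
#1 dst[0x1d+6] := {0xef,0xce,0xaa,0x65,0x54,0x79}
#2 dst[0x07+3] := {0x96,0xef,0xce}
query mem[0x1f]=0xaa, mem[0x21]=0x54, mem[0x23]=0x87, mem[0x1d]=0xef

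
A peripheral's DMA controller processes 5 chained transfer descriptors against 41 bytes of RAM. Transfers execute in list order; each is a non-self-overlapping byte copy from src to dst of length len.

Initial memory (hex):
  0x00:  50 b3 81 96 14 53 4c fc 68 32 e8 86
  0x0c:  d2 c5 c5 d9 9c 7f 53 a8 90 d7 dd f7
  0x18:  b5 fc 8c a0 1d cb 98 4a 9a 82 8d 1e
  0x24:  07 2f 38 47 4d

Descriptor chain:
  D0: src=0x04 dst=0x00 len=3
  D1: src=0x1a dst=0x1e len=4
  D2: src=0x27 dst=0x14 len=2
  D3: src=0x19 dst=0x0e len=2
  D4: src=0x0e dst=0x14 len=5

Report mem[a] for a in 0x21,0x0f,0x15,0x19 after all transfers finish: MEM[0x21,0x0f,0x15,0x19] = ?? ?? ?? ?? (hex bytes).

MEM[0x21,0x0f,0x15,0x19] = cb 8c 8c fc

[0] 0x04->0x00 len=3 : 14 53 4c
[1] 0x1a->0x1e len=4 : 8c a0 1d cb
[2] 0x27->0x14 len=2 : 47 4d
[3] 0x19->0x0e len=2 : fc 8c
[4] 0x0e->0x14 len=5 : fc 8c 9c 7f 53
query mem[0x21]=0xcb, mem[0x0f]=0x8c, mem[0x15]=0x8c, mem[0x19]=0xfc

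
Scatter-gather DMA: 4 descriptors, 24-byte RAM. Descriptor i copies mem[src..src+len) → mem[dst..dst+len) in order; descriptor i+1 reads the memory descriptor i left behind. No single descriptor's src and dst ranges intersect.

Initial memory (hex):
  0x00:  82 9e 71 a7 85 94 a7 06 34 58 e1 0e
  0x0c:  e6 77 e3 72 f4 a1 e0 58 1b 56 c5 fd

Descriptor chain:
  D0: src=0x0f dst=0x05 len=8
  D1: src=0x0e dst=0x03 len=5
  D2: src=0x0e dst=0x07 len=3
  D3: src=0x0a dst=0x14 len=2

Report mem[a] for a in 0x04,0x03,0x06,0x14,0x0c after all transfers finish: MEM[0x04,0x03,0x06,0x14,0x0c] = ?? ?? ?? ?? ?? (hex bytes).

D0: mem[0x05..0x0c] <- [72 f4 a1 e0 58 1b 56 c5]
D1: mem[0x03..0x07] <- [e3 72 f4 a1 e0]
D2: mem[0x07..0x09] <- [e3 72 f4]
D3: mem[0x14..0x15] <- [1b 56]
query mem[0x04]=0x72, mem[0x03]=0xe3, mem[0x06]=0xa1, mem[0x14]=0x1b, mem[0x0c]=0xc5

MEM[0x04,0x03,0x06,0x14,0x0c] = 72 e3 a1 1b c5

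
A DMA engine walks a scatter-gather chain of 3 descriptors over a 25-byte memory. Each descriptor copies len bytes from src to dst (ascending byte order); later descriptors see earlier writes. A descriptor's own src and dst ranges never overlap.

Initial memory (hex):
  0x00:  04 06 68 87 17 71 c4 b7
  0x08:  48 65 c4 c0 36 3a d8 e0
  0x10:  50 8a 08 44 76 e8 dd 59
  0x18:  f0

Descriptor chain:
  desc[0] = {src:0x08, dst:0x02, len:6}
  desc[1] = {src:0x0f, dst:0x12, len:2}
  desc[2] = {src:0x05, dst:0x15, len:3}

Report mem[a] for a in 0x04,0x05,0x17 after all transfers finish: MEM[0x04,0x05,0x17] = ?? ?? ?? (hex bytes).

MEM[0x04,0x05,0x17] = c4 c0 3a

  after D0: wrote 6B at 0x02 = 4865c4c0363a
  after D1: wrote 2B at 0x12 = e050
  after D2: wrote 3B at 0x15 = c0363a
query mem[0x04]=0xc4, mem[0x05]=0xc0, mem[0x17]=0x3a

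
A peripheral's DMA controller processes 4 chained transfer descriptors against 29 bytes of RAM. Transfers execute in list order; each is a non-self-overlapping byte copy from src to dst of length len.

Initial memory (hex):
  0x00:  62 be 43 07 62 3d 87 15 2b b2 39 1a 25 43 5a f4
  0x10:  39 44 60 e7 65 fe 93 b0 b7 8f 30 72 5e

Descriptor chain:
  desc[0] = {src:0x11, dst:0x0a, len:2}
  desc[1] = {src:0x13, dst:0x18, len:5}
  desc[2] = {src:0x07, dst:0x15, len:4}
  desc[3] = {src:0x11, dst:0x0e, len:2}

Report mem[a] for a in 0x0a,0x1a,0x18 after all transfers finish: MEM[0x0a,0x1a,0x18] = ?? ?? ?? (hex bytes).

[0] 0x11->0x0a len=2 : 44 60
[1] 0x13->0x18 len=5 : e7 65 fe 93 b0
[2] 0x07->0x15 len=4 : 15 2b b2 44
[3] 0x11->0x0e len=2 : 44 60
query mem[0x0a]=0x44, mem[0x1a]=0xfe, mem[0x18]=0x44

MEM[0x0a,0x1a,0x18] = 44 fe 44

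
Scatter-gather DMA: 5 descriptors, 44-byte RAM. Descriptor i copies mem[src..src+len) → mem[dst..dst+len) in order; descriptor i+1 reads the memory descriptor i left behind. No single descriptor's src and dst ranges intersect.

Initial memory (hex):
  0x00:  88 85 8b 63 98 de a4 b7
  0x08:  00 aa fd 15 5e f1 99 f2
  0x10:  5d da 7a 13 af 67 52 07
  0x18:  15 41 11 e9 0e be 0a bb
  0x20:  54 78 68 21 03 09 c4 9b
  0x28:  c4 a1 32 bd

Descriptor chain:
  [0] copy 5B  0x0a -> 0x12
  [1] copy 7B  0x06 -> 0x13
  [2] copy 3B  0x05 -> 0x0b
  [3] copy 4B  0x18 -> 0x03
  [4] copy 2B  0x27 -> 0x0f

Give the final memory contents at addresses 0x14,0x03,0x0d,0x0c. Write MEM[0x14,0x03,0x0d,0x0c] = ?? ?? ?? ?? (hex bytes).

#0 dst[0x12+5] := {0xfd,0x15,0x5e,0xf1,0x99}
#1 dst[0x13+7] := {0xa4,0xb7,0x00,0xaa,0xfd,0x15,0x5e}
#2 dst[0x0b+3] := {0xde,0xa4,0xb7}
#3 dst[0x03+4] := {0x15,0x5e,0x11,0xe9}
#4 dst[0x0f+2] := {0x9b,0xc4}
query mem[0x14]=0xb7, mem[0x03]=0x15, mem[0x0d]=0xb7, mem[0x0c]=0xa4

MEM[0x14,0x03,0x0d,0x0c] = b7 15 b7 a4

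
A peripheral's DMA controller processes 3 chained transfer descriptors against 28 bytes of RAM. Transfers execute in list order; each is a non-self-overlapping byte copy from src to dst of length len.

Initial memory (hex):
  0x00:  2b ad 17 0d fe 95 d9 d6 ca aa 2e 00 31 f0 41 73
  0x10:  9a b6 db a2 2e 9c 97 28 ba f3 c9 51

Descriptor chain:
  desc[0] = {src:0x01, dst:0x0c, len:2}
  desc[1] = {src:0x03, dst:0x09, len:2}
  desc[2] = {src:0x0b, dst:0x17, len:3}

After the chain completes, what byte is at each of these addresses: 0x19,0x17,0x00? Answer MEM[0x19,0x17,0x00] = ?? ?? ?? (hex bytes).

MEM[0x19,0x17,0x00] = 17 00 2b

#0 dst[0x0c+2] := {0xad,0x17}
#1 dst[0x09+2] := {0x0d,0xfe}
#2 dst[0x17+3] := {0x00,0xad,0x17}
query mem[0x19]=0x17, mem[0x17]=0x00, mem[0x00]=0x2b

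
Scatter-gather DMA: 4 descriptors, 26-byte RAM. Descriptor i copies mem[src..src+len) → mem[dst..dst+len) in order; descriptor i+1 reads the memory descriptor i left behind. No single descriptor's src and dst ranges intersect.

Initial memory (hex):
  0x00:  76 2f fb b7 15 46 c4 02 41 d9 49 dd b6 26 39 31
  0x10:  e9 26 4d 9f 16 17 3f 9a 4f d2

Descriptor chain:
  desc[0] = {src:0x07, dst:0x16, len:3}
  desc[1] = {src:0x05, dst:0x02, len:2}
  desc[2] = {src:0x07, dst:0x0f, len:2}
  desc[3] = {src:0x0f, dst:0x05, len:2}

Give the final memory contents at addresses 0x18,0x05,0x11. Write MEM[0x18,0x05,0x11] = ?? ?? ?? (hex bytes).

MEM[0x18,0x05,0x11] = d9 02 26

[0] 0x07->0x16 len=3 : 02 41 d9
[1] 0x05->0x02 len=2 : 46 c4
[2] 0x07->0x0f len=2 : 02 41
[3] 0x0f->0x05 len=2 : 02 41
query mem[0x18]=0xd9, mem[0x05]=0x02, mem[0x11]=0x26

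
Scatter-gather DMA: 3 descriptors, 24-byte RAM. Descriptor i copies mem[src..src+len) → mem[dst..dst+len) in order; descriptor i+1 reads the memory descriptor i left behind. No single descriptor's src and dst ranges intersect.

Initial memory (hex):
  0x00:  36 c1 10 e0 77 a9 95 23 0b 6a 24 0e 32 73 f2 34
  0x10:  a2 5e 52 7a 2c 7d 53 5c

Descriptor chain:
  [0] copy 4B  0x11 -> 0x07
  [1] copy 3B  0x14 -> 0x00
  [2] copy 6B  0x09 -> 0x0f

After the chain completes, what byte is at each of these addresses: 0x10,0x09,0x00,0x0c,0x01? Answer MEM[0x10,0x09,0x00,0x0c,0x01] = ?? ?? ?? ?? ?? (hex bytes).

[0] 0x11->0x07 len=4 : 5e 52 7a 2c
[1] 0x14->0x00 len=3 : 2c 7d 53
[2] 0x09->0x0f len=6 : 7a 2c 0e 32 73 f2
query mem[0x10]=0x2c, mem[0x09]=0x7a, mem[0x00]=0x2c, mem[0x0c]=0x32, mem[0x01]=0x7d

MEM[0x10,0x09,0x00,0x0c,0x01] = 2c 7a 2c 32 7d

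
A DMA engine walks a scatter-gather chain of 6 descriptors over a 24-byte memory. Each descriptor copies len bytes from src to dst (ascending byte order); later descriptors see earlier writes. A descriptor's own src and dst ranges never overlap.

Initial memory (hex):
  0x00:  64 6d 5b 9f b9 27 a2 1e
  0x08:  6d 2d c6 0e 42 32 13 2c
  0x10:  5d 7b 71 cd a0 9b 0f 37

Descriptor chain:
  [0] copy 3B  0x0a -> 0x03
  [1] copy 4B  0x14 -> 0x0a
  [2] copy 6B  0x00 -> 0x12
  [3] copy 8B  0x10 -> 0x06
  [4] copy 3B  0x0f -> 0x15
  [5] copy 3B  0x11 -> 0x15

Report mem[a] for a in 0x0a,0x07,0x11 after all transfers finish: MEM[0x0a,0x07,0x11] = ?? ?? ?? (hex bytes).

MEM[0x0a,0x07,0x11] = 5b 7b 7b

D0: mem[0x03..0x05] <- [c6 0e 42]
D1: mem[0x0a..0x0d] <- [a0 9b 0f 37]
D2: mem[0x12..0x17] <- [64 6d 5b c6 0e 42]
D3: mem[0x06..0x0d] <- [5d 7b 64 6d 5b c6 0e 42]
D4: mem[0x15..0x17] <- [2c 5d 7b]
D5: mem[0x15..0x17] <- [7b 64 6d]
query mem[0x0a]=0x5b, mem[0x07]=0x7b, mem[0x11]=0x7b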